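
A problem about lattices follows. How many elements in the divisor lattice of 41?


Divisors of 41: [1, 41]
Count: 2


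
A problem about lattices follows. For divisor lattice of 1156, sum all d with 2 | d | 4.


Interval [2,4] in divisors of 1156: [2, 4]
Sum = 6


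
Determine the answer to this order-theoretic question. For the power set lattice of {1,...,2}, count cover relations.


A cover relation a -< b holds when a < b with no c strictly between.
Cover relations:
  {} -< {1}
  {} -< {2}
  {1} -< {1,2}
  {2} -< {1,2}
Total: 4


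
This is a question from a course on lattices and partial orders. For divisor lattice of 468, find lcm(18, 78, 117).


In a divisor lattice, join = lcm (least common multiple).
Compute lcm iteratively: start with first element, then lcm(current, next).
Elements: [18, 78, 117]
lcm(18,78) = 234
lcm(234,117) = 234
Final lcm = 234


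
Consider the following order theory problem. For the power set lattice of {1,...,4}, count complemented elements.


An element a is complemented if some b has a meet b = bottom, a join b = top.
every subset A has complement S\A, so all elements are complemented.
Complemented elements: {}, {1}, {2}, {3}, {4}, {1,2}, ... (10 more)
Count: 16


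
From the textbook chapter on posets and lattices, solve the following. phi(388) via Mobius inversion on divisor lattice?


phi(n) = n * prod_{p|n} (1 - 1/p).
Prime divisors of 388: [2, 97]
phi(388) = 388 * (1 - 1/2) * (1 - 1/97)
phi(388) = 192


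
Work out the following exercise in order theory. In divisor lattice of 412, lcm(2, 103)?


Join=lcm.
gcd(2,103)=1
lcm=206


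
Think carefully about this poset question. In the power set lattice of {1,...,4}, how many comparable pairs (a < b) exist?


A comparable pair {a,b} has a < b or b < a in the order.
Count unordered pairs where one element is strictly below the other.
Examples: {{},{1}}, {{},{2}}, {{},{3}}, {{},{4}}, ...
Total comparable pairs: 65


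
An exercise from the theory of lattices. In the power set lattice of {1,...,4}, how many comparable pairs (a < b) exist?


A comparable pair {a,b} has a < b or b < a in the order.
Count unordered pairs where one element is strictly below the other.
Examples: {{},{1}}, {{},{2}}, {{},{3}}, {{},{4}}, ...
Total comparable pairs: 65


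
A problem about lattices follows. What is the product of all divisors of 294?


Divisors of 294: [1, 2, 3, 6, 7, 14, 21, 42, 49, 98, 147, 294]
Product = n^(d(n)/2) = 294^(12/2)
Product = 645779095649856


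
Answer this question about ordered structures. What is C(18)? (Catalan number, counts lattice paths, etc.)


C(n) = C(2n, n) / (n+1).
C(36, 18) = 9075135300
C(18) = 9075135300 / 19 = 477638700


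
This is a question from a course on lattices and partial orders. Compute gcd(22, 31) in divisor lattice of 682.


In a divisor lattice, meet = gcd (greatest common divisor).
By Euclidean algorithm or factoring: gcd(22,31) = 1


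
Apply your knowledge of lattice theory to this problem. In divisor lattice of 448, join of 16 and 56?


In a divisor lattice, join = lcm (least common multiple).
gcd(16,56) = 8
lcm(16,56) = 16*56/gcd = 896/8 = 112


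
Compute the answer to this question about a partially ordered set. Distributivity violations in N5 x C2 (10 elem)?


Distributive law: a ^ (b v c) = (a ^ b) v (a ^ c).
Check all 10^3 = 1000 ordered triples (a,b,c).
  e.g. a=(b,0), b=(a,0), c=(c,0): lhs=(b,0) != rhs=(a,0)
  e.g. a=(b,0), b=(a,0), c=(c,1): lhs=(b,0) != rhs=(a,0)
Total violating triples: 16


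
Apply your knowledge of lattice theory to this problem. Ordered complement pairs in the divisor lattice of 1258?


Complement pair (a,b): a meet b = bottom, a join b = top.
Here: gcd(a,b)=1 and lcm(a,b)=1258, i.e. a*b=1258 with a,b coprime.
Pairs found: (1,1258), (2,629), (17,74), (34,37), ... (4 more)
Total ordered pairs: 8


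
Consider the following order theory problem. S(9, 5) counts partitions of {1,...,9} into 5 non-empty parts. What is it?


S(n,k) = k*S(n-1,k) + S(n-1,k-1).
S(8,5) = 1050, S(8,4) = 1701
S(9,5) = 5*1050 + 1701 = 5250 + 1701
S(9,5) = 6951


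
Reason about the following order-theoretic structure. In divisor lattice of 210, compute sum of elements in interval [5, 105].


Interval [5,105] in divisors of 210: [5, 15, 35, 105]
Sum = 160


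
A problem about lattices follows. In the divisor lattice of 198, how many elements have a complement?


An element a is complemented if some b has a meet b = bottom, a join b = top.
a is complemented iff gcd(a, n/a)=1, i.e. a is a unitary divisor of 198.
Complemented elements: 1, 2, 9, 11, 18, 22, ... (2 more)
Count: 8


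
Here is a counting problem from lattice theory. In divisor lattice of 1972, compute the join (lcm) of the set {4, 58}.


In a divisor lattice, join = lcm (least common multiple).
Compute lcm iteratively: start with first element, then lcm(current, next).
Elements: [4, 58]
lcm(4,58) = 116
Final lcm = 116


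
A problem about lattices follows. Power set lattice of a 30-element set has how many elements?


Power set = 2^n.
2^30 = 1073741824


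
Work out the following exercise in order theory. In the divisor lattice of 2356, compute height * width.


Height = length of longest chain minus 1; width = size of largest antichain.
A maximum chain: 1 | 31 | 589 | 1178 | 2356  (height 4).
A maximum antichain: {4, 38, 62, 589}  (width 4).
Product = 4 * 4 = 16


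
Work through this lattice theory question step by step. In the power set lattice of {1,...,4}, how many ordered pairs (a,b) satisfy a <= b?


The order relation is {(a,b) : a <= b}, reflexive so it includes (a,a).
Examples: ({},{}), ({},{1,2}), ({},{1,2,3}), ({},{1,2,3,4}), ({},{1,2,4}), ...
Total ordered pairs: 81


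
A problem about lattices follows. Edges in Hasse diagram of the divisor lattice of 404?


A cover relation a -< b holds when a < b with no c strictly between.
Cover relations:
  1 -< 2
  1 -< 101
  2 -< 4
  2 -< 202
  4 -< 404
  101 -< 202
  202 -< 404
Total: 7


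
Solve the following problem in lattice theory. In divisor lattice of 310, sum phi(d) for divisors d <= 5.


Divisors of 310 up to 5: [1, 2, 5]
phi values: [1, 1, 4]
Sum = 6


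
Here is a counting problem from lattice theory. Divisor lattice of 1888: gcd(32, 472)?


Meet=gcd.
gcd(32,472)=8


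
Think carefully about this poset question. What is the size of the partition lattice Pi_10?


B(n) = number of set partitions of an n-element set.
B(n) satisfies the recurrence: B(n+1) = sum_k C(n,k)*B(k).
B(10) = 115975


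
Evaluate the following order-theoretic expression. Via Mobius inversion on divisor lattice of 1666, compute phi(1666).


phi(n) = n * prod_{p|n} (1 - 1/p).
Prime divisors of 1666: [2, 7, 17]
phi(1666) = 1666 * (1 - 1/2) * (1 - 1/7) * (1 - 1/17)
phi(1666) = 672


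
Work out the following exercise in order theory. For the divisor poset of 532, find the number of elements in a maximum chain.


A chain is a totally ordered subset; we count the number of elements in a maximum chain.
Compute, for each element x, the size of the longest chain ending at x:
  1: 1
  2: 2
  7: 2
  19: 2
  4: 3
  14: 3
  ...
A maximum chain: 1 < 2 < 4 < 28 < 532
Number of elements in the longest chain: 5


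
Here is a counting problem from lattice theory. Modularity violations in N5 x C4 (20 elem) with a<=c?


Modular law: if a <= c then a v (b ^ c) = (a v b) ^ c.
Check all triples (a,b,c) with a <= c among 20 elements.
  e.g. a=(a,0), b=(c,0), c=(b,0): lhs=(a,0) != rhs=(b,0)
  e.g. a=(a,0), b=(c,1), c=(b,0): lhs=(a,0) != rhs=(b,0)
Total violating triples: 40


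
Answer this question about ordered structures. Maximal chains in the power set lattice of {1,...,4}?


A maximal chain goes from the minimum element to a maximal element via cover relations.
Counting all min-to-max paths in the cover graph.
Total maximal chains: 24


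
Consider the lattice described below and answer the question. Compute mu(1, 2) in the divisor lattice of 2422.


In a divisor lattice, mu(a,b) = mu(b/a) where mu is the classical Mobius function.
b/a = 2/1 = 2
Prime factorization of 2: primes [2]
2 is squarefree with 1 prime factor(s), so mu(2) = (-1)^1 = -1


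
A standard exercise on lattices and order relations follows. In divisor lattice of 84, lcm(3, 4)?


Join=lcm.
gcd(3,4)=1
lcm=12


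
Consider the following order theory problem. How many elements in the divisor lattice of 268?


Divisors of 268: [1, 2, 4, 67, 134, 268]
Count: 6


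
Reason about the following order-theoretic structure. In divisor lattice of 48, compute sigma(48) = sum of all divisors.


sigma(n) = sum of divisors.
Divisors of 48: [1, 2, 3, 4, 6, 8, 12, 16, 24, 48]
Sum = 124


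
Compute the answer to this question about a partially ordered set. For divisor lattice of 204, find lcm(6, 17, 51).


In a divisor lattice, join = lcm (least common multiple).
Compute lcm iteratively: start with first element, then lcm(current, next).
Elements: [6, 17, 51]
lcm(6,17) = 102
lcm(102,51) = 102
Final lcm = 102


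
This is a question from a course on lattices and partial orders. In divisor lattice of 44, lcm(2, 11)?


Join=lcm.
gcd(2,11)=1
lcm=22


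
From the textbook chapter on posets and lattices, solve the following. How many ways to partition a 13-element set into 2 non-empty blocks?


S(n,k) = k*S(n-1,k) + S(n-1,k-1).
S(12,2) = 2047, S(12,1) = 1
S(13,2) = 2*2047 + 1 = 4094 + 1
S(13,2) = 4095


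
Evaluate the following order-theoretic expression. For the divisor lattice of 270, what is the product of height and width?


Height = length of longest chain minus 1; width = size of largest antichain.
A maximum chain: 1 | 5 | 15 | 45 | 135 | 270  (height 5).
A maximum antichain: {6, 9, 10, 15}  (width 4).
Product = 5 * 4 = 20


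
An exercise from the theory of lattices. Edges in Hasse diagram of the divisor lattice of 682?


A cover relation a -< b holds when a < b with no c strictly between.
Cover relations:
  1 -< 2
  1 -< 11
  1 -< 31
  2 -< 22
  2 -< 62
  11 -< 22
  11 -< 341
  22 -< 682
  ...4 more
Total: 12


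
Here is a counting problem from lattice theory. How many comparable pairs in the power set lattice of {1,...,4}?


A comparable pair {a,b} has a < b or b < a in the order.
Count unordered pairs where one element is strictly below the other.
Examples: {{},{1}}, {{},{2}}, {{},{3}}, {{},{4}}, ...
Total comparable pairs: 65


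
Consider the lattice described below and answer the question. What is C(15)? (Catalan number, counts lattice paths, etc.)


C(n) = C(2n, n) / (n+1).
C(30, 15) = 155117520
C(15) = 155117520 / 16 = 9694845


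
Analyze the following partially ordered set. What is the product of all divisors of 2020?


Divisors of 2020: [1, 2, 4, 5, 10, 20, 101, 202, 404, 505, 1010, 2020]
Product = n^(d(n)/2) = 2020^(12/2)
Product = 67937289638464000000


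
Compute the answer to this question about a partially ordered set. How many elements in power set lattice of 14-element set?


Power set = 2^n.
2^14 = 16384


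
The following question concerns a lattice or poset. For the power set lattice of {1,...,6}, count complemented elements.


An element a is complemented if some b has a meet b = bottom, a join b = top.
every subset A has complement S\A, so all elements are complemented.
Complemented elements: {}, {1}, {2}, {3}, {4}, {5}, ... (58 more)
Count: 64


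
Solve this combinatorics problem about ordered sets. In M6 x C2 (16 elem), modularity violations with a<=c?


Modular law: if a <= c then a v (b ^ c) = (a v b) ^ c.
Check all triples (a,b,c) with a <= c among 16 elements.
This lattice is modular (diamonds M_m and their chain-products are modular).
Total violating triples: 0


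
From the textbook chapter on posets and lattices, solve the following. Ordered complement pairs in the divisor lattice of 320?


Complement pair (a,b): a meet b = bottom, a join b = top.
Here: gcd(a,b)=1 and lcm(a,b)=320, i.e. a*b=320 with a,b coprime.
Pairs found: (1,320), (5,64), (64,5), (320,1)
Total ordered pairs: 4


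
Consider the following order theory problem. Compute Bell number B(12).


B(n) = number of set partitions of an n-element set.
B(n) satisfies the recurrence: B(n+1) = sum_k C(n,k)*B(k).
B(12) = 4213597


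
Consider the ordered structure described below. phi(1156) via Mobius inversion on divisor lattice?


phi(n) = n * prod_{p|n} (1 - 1/p).
Prime divisors of 1156: [2, 17]
phi(1156) = 1156 * (1 - 1/2) * (1 - 1/17)
phi(1156) = 544


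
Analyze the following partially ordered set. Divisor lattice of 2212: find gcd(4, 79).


In a divisor lattice, meet = gcd (greatest common divisor).
By Euclidean algorithm or factoring: gcd(4,79) = 1


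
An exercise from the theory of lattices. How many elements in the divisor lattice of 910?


Divisors of 910: [1, 2, 5, 7, 10, 13, 14, 26, 35, 65, 70, 91, 130, 182, 455, 910]
Count: 16


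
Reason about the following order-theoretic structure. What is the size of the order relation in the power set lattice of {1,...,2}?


The order relation is {(a,b) : a <= b}, reflexive so it includes (a,a).
Examples: ({},{}), ({},{1,2}), ({},{1}), ({},{2}), ({1,2},{1,2}), ...
Total ordered pairs: 9


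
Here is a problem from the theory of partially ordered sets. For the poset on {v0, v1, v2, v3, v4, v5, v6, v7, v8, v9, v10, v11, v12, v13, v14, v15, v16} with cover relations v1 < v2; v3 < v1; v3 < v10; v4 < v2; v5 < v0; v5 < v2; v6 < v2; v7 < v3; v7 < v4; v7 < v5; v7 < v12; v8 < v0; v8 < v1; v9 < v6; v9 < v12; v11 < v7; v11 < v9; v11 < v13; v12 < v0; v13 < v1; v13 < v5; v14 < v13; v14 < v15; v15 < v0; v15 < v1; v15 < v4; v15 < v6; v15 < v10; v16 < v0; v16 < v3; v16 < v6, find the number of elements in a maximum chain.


A chain is a totally ordered subset; we count the number of elements in a maximum chain.
Compute, for each element x, the size of the longest chain ending at x:
  v8: 1
  v11: 1
  v14: 1
  v16: 1
  v7: 2
  v9: 2
  ...
A maximum chain: v11 < v7 < v3 < v1 < v2
Number of elements in the longest chain: 5


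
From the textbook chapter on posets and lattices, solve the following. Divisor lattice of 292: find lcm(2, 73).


In a divisor lattice, join = lcm (least common multiple).
gcd(2,73) = 1
lcm(2,73) = 2*73/gcd = 146/1 = 146


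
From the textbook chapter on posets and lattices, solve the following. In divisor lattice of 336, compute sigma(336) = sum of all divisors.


sigma(n) = sum of divisors.
Divisors of 336: [1, 2, 3, 4, 6, 7, 8, 12, 14, 16, 21, 24, 28, 42, 48, 56, 84, 112, 168, 336]
Sum = 992


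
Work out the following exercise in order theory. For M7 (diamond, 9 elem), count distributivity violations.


Distributive law: a ^ (b v c) = (a ^ b) v (a ^ c).
Check all 9^3 = 729 ordered triples (a,b,c).
  e.g. a=a1, b=a2, c=a3: lhs=a1 != rhs=0
  e.g. a=a1, b=a2, c=a4: lhs=a1 != rhs=0
Total violating triples: 210


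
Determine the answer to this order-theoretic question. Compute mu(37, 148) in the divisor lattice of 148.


In a divisor lattice, mu(a,b) = mu(b/a) where mu is the classical Mobius function.
b/a = 148/37 = 4
Prime factorization of 4: primes [2]
4 is not squarefree, so mu(4) = 0


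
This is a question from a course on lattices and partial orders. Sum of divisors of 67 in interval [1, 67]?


Interval [1,67] in divisors of 67: [1, 67]
Sum = 68


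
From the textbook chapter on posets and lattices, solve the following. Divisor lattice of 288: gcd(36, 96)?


Meet=gcd.
gcd(36,96)=12


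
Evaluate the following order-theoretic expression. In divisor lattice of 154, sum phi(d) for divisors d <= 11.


Divisors of 154 up to 11: [1, 2, 7, 11]
phi values: [1, 1, 6, 10]
Sum = 18


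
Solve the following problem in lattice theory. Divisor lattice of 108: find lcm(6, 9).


In a divisor lattice, join = lcm (least common multiple).
gcd(6,9) = 3
lcm(6,9) = 6*9/gcd = 54/3 = 18


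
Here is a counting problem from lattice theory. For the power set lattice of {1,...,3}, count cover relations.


A cover relation a -< b holds when a < b with no c strictly between.
Cover relations:
  {} -< {1}
  {} -< {2}
  {} -< {3}
  {1} -< {1,2}
  {1} -< {1,3}
  {2} -< {1,2}
  {2} -< {2,3}
  {3} -< {1,3}
  ...4 more
Total: 12


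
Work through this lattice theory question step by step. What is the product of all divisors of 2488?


Divisors of 2488: [1, 2, 4, 8, 311, 622, 1244, 2488]
Product = n^(d(n)/2) = 2488^(8/2)
Product = 38317882740736


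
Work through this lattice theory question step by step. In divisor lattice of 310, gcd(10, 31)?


Meet=gcd.
gcd(10,31)=1


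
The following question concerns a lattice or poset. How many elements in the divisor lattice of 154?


Divisors of 154: [1, 2, 7, 11, 14, 22, 77, 154]
Count: 8


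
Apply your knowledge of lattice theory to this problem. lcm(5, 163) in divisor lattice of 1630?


Join=lcm.
gcd(5,163)=1
lcm=815


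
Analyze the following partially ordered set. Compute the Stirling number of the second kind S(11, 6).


S(n,k) = k*S(n-1,k) + S(n-1,k-1).
S(10,6) = 22827, S(10,5) = 42525
S(11,6) = 6*22827 + 42525 = 136962 + 42525
S(11,6) = 179487


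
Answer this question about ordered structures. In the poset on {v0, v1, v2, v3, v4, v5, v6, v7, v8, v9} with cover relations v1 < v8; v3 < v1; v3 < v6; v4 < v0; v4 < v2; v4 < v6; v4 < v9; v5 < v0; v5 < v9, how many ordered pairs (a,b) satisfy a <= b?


The order relation is {(a,b) : a <= b}, reflexive so it includes (a,a).
Examples: (v0,v0), (v1,v1), (v1,v8), (v2,v2), (v3,v1), ...
Total ordered pairs: 20


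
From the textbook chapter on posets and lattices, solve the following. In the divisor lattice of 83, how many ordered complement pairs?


Complement pair (a,b): a meet b = bottom, a join b = top.
Here: gcd(a,b)=1 and lcm(a,b)=83, i.e. a*b=83 with a,b coprime.
Pairs found: (1,83), (83,1)
Total ordered pairs: 2


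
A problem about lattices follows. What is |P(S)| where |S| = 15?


Power set = 2^n.
2^15 = 32768


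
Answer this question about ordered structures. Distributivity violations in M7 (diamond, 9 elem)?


Distributive law: a ^ (b v c) = (a ^ b) v (a ^ c).
Check all 9^3 = 729 ordered triples (a,b,c).
  e.g. a=a1, b=a2, c=a3: lhs=a1 != rhs=0
  e.g. a=a1, b=a2, c=a4: lhs=a1 != rhs=0
Total violating triples: 210


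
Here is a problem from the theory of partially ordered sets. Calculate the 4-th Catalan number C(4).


C(n) = C(2n, n) / (n+1).
C(8, 4) = 70
C(4) = 70 / 5 = 14


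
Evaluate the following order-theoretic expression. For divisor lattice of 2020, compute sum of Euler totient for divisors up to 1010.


Divisors of 2020 up to 1010: [1, 2, 4, 5, 10, 20, 101, 202, 404, 505, 1010]
phi values: [1, 1, 2, 4, 4, 8, 100, 100, 200, 400, 400]
Sum = 1220


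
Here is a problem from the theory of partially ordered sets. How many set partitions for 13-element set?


B(n) = number of set partitions of an n-element set.
B(n) satisfies the recurrence: B(n+1) = sum_k C(n,k)*B(k).
B(13) = 27644437


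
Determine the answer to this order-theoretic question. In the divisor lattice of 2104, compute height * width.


Height = length of longest chain minus 1; width = size of largest antichain.
A maximum chain: 1 | 263 | 526 | 1052 | 2104  (height 4).
A maximum antichain: {2, 263}  (width 2).
Product = 4 * 2 = 8


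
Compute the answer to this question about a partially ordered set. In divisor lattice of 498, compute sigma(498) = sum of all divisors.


sigma(n) = sum of divisors.
Divisors of 498: [1, 2, 3, 6, 83, 166, 249, 498]
Sum = 1008


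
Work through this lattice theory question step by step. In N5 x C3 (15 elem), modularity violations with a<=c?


Modular law: if a <= c then a v (b ^ c) = (a v b) ^ c.
Check all triples (a,b,c) with a <= c among 15 elements.
  e.g. a=(a,0), b=(c,0), c=(b,0): lhs=(a,0) != rhs=(b,0)
  e.g. a=(a,0), b=(c,1), c=(b,0): lhs=(a,0) != rhs=(b,0)
Total violating triples: 18


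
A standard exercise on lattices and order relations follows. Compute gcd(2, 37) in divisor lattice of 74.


In a divisor lattice, meet = gcd (greatest common divisor).
By Euclidean algorithm or factoring: gcd(2,37) = 1


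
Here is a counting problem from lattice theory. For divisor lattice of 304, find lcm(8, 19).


In a divisor lattice, join = lcm (least common multiple).
Compute lcm iteratively: start with first element, then lcm(current, next).
Elements: [8, 19]
lcm(8,19) = 152
Final lcm = 152


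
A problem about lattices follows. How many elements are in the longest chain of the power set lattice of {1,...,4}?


A chain is a totally ordered subset; we count the number of elements in a maximum chain.
Compute, for each element x, the size of the longest chain ending at x:
  {}: 1
  {1}: 2
  {2}: 2
  {3}: 2
  {4}: 2
  {1,2}: 3
  ...
A maximum chain: {} < {1} < {1,2} < {1,2,3} < {1,2,3,4}
Number of elements in the longest chain: 5


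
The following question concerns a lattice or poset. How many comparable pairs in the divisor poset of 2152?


A comparable pair {a,b} has a < b or b < a in the order.
Count unordered pairs where one element is strictly below the other.
Examples: {1,2}, {1,4}, {1,8}, {1,269}, ...
Total comparable pairs: 22


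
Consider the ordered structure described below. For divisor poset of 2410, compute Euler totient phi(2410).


phi(n) = n * prod_{p|n} (1 - 1/p).
Prime divisors of 2410: [2, 5, 241]
phi(2410) = 2410 * (1 - 1/2) * (1 - 1/5) * (1 - 1/241)
phi(2410) = 960


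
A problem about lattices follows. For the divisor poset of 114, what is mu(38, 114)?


In a divisor lattice, mu(a,b) = mu(b/a) where mu is the classical Mobius function.
b/a = 114/38 = 3
Prime factorization of 3: primes [3]
3 is squarefree with 1 prime factor(s), so mu(3) = (-1)^1 = -1


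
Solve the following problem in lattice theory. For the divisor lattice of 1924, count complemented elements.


An element a is complemented if some b has a meet b = bottom, a join b = top.
a is complemented iff gcd(a, n/a)=1, i.e. a is a unitary divisor of 1924.
Complemented elements: 1, 4, 13, 37, 52, 148, ... (2 more)
Count: 8


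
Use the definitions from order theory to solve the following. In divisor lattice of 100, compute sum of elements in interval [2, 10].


Interval [2,10] in divisors of 100: [2, 10]
Sum = 12


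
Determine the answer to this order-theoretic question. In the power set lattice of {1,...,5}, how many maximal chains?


A maximal chain goes from the minimum element to a maximal element via cover relations.
Counting all min-to-max paths in the cover graph.
Total maximal chains: 120


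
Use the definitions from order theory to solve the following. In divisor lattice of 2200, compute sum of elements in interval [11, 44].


Interval [11,44] in divisors of 2200: [11, 22, 44]
Sum = 77


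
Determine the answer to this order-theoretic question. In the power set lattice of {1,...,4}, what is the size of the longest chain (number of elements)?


A chain is a totally ordered subset; we count the number of elements in a maximum chain.
Compute, for each element x, the size of the longest chain ending at x:
  {}: 1
  {1}: 2
  {2}: 2
  {3}: 2
  {4}: 2
  {1,2}: 3
  ...
A maximum chain: {} < {1} < {1,2} < {1,2,3} < {1,2,3,4}
Number of elements in the longest chain: 5


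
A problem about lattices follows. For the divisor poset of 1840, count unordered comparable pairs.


A comparable pair {a,b} has a < b or b < a in the order.
Count unordered pairs where one element is strictly below the other.
Examples: {1,2}, {1,4}, {1,5}, {1,8}, ...
Total comparable pairs: 115


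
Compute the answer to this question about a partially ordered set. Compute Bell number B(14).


B(n) = number of set partitions of an n-element set.
B(n) satisfies the recurrence: B(n+1) = sum_k C(n,k)*B(k).
B(14) = 190899322


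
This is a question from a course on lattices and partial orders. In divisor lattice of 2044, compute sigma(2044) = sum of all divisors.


sigma(n) = sum of divisors.
Divisors of 2044: [1, 2, 4, 7, 14, 28, 73, 146, 292, 511, 1022, 2044]
Sum = 4144


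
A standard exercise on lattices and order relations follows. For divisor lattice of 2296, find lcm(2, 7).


In a divisor lattice, join = lcm (least common multiple).
Compute lcm iteratively: start with first element, then lcm(current, next).
Elements: [2, 7]
lcm(2,7) = 14
Final lcm = 14


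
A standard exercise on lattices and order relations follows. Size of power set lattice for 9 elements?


Power set = 2^n.
2^9 = 512


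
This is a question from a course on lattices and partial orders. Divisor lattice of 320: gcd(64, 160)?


Meet=gcd.
gcd(64,160)=32


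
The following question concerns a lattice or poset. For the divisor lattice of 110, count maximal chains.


A maximal chain goes from the minimum element to a maximal element via cover relations.
Counting all min-to-max paths in the cover graph.
Total maximal chains: 6


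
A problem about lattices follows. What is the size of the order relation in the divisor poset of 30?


The order relation is {(a,b) : a <= b}, reflexive so it includes (a,a).
Examples: (1,1), (1,10), (1,15), (1,2), (1,3), ...
Total ordered pairs: 27


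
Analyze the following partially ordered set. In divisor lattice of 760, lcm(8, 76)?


Join=lcm.
gcd(8,76)=4
lcm=152


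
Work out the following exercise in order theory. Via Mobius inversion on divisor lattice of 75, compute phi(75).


phi(n) = n * prod_{p|n} (1 - 1/p).
Prime divisors of 75: [3, 5]
phi(75) = 75 * (1 - 1/3) * (1 - 1/5)
phi(75) = 40


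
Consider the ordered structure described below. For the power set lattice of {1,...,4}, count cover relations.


A cover relation a -< b holds when a < b with no c strictly between.
Cover relations:
  {} -< {1}
  {} -< {2}
  {} -< {3}
  {} -< {4}
  {1} -< {1,2}
  {1} -< {1,3}
  {1} -< {1,4}
  {2} -< {1,2}
  ...24 more
Total: 32


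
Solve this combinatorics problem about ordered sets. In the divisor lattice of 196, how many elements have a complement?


An element a is complemented if some b has a meet b = bottom, a join b = top.
a is complemented iff gcd(a, n/a)=1, i.e. a is a unitary divisor of 196.
Complemented elements: 1, 4, 49, 196
Count: 4


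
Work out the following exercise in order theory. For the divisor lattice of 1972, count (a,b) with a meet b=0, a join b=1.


Complement pair (a,b): a meet b = bottom, a join b = top.
Here: gcd(a,b)=1 and lcm(a,b)=1972, i.e. a*b=1972 with a,b coprime.
Pairs found: (1,1972), (4,493), (17,116), (29,68), ... (4 more)
Total ordered pairs: 8


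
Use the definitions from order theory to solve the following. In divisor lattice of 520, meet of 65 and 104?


In a divisor lattice, meet = gcd (greatest common divisor).
By Euclidean algorithm or factoring: gcd(65,104) = 13


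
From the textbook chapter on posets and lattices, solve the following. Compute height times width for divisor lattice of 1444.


Height = length of longest chain minus 1; width = size of largest antichain.
A maximum chain: 1 | 19 | 361 | 722 | 1444  (height 4).
A maximum antichain: {4, 38, 361}  (width 3).
Product = 4 * 3 = 12


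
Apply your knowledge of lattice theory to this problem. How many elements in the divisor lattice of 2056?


Divisors of 2056: [1, 2, 4, 8, 257, 514, 1028, 2056]
Count: 8


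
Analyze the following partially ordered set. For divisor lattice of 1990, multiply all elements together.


Divisors of 1990: [1, 2, 5, 10, 199, 398, 995, 1990]
Product = n^(d(n)/2) = 1990^(8/2)
Product = 15682392010000


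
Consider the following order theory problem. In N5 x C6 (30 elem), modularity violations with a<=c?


Modular law: if a <= c then a v (b ^ c) = (a v b) ^ c.
Check all triples (a,b,c) with a <= c among 30 elements.
  e.g. a=(a,0), b=(c,0), c=(b,0): lhs=(a,0) != rhs=(b,0)
  e.g. a=(a,0), b=(c,1), c=(b,0): lhs=(a,0) != rhs=(b,0)
Total violating triples: 126


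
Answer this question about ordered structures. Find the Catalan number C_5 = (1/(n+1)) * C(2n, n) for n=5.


C(n) = C(2n, n) / (n+1).
C(10, 5) = 252
C(5) = 252 / 6 = 42


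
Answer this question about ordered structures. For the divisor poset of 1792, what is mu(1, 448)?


In a divisor lattice, mu(a,b) = mu(b/a) where mu is the classical Mobius function.
b/a = 448/1 = 448
Prime factorization of 448: primes [2, 7]
448 is not squarefree, so mu(448) = 0


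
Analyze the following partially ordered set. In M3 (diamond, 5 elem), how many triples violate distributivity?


Distributive law: a ^ (b v c) = (a ^ b) v (a ^ c).
Check all 5^3 = 125 ordered triples (a,b,c).
  e.g. a=a1, b=a2, c=a3: lhs=a1 != rhs=0
  e.g. a=a1, b=a3, c=a2: lhs=a1 != rhs=0
Total violating triples: 6


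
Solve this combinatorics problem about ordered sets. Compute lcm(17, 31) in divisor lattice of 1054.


In a divisor lattice, join = lcm (least common multiple).
gcd(17,31) = 1
lcm(17,31) = 17*31/gcd = 527/1 = 527


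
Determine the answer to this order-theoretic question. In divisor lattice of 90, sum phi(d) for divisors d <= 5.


Divisors of 90 up to 5: [1, 2, 3, 5]
phi values: [1, 1, 2, 4]
Sum = 8


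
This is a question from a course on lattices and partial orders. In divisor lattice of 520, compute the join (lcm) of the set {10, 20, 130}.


In a divisor lattice, join = lcm (least common multiple).
Compute lcm iteratively: start with first element, then lcm(current, next).
Elements: [10, 20, 130]
lcm(10,20) = 20
lcm(20,130) = 260
Final lcm = 260


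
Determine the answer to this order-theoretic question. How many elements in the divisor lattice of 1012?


Divisors of 1012: [1, 2, 4, 11, 22, 23, 44, 46, 92, 253, 506, 1012]
Count: 12


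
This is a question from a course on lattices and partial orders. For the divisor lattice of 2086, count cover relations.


A cover relation a -< b holds when a < b with no c strictly between.
Cover relations:
  1 -< 2
  1 -< 7
  1 -< 149
  2 -< 14
  2 -< 298
  7 -< 14
  7 -< 1043
  14 -< 2086
  ...4 more
Total: 12


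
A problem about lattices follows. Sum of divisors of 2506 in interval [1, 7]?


Interval [1,7] in divisors of 2506: [1, 7]
Sum = 8


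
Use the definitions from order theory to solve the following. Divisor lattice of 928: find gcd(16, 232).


In a divisor lattice, meet = gcd (greatest common divisor).
By Euclidean algorithm or factoring: gcd(16,232) = 8


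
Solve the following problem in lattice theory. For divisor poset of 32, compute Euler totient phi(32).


phi(n) = n * prod_{p|n} (1 - 1/p).
Prime divisors of 32: [2]
phi(32) = 32 * (1 - 1/2)
phi(32) = 16


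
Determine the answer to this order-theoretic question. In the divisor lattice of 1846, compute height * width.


Height = length of longest chain minus 1; width = size of largest antichain.
A maximum chain: 1 | 71 | 923 | 1846  (height 3).
A maximum antichain: {2, 13, 71}  (width 3).
Product = 3 * 3 = 9


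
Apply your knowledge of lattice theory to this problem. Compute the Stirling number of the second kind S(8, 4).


S(n,k) = k*S(n-1,k) + S(n-1,k-1).
S(7,4) = 350, S(7,3) = 301
S(8,4) = 4*350 + 301 = 1400 + 301
S(8,4) = 1701


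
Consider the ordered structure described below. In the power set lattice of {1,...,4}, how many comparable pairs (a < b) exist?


A comparable pair {a,b} has a < b or b < a in the order.
Count unordered pairs where one element is strictly below the other.
Examples: {{},{1}}, {{},{2}}, {{},{3}}, {{},{4}}, ...
Total comparable pairs: 65


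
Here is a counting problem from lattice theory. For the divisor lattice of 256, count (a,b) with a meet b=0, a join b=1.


Complement pair (a,b): a meet b = bottom, a join b = top.
Here: gcd(a,b)=1 and lcm(a,b)=256, i.e. a*b=256 with a,b coprime.
Pairs found: (1,256), (256,1)
Total ordered pairs: 2


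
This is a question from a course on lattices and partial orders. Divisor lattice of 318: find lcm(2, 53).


In a divisor lattice, join = lcm (least common multiple).
gcd(2,53) = 1
lcm(2,53) = 2*53/gcd = 106/1 = 106


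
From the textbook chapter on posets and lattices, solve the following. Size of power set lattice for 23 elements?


Power set = 2^n.
2^23 = 8388608


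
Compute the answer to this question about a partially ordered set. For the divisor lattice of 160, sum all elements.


sigma(n) = sum of divisors.
Divisors of 160: [1, 2, 4, 5, 8, 10, 16, 20, 32, 40, 80, 160]
Sum = 378


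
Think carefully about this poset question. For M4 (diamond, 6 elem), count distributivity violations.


Distributive law: a ^ (b v c) = (a ^ b) v (a ^ c).
Check all 6^3 = 216 ordered triples (a,b,c).
  e.g. a=a1, b=a2, c=a3: lhs=a1 != rhs=0
  e.g. a=a1, b=a2, c=a4: lhs=a1 != rhs=0
Total violating triples: 24


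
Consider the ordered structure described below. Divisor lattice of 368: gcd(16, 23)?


Meet=gcd.
gcd(16,23)=1


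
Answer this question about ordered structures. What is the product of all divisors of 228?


Divisors of 228: [1, 2, 3, 4, 6, 12, 19, 38, 57, 76, 114, 228]
Product = n^(d(n)/2) = 228^(12/2)
Product = 140478247931904


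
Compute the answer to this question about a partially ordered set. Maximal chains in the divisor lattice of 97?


A maximal chain goes from the minimum element to a maximal element via cover relations.
Counting all min-to-max paths in the cover graph.
Total maximal chains: 1


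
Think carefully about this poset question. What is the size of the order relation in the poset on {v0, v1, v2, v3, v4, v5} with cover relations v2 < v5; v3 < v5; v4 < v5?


The order relation is {(a,b) : a <= b}, reflexive so it includes (a,a).
Examples: (v0,v0), (v1,v1), (v2,v2), (v2,v5), (v3,v3), ...
Total ordered pairs: 9


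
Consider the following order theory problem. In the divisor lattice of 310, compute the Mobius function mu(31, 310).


In a divisor lattice, mu(a,b) = mu(b/a) where mu is the classical Mobius function.
b/a = 310/31 = 10
Prime factorization of 10: primes [2, 5]
10 is squarefree with 2 prime factor(s), so mu(10) = (-1)^2 = 1


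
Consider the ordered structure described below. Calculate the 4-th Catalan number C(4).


C(n) = C(2n, n) / (n+1).
C(8, 4) = 70
C(4) = 70 / 5 = 14


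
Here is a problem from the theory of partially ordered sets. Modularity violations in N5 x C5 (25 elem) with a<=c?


Modular law: if a <= c then a v (b ^ c) = (a v b) ^ c.
Check all triples (a,b,c) with a <= c among 25 elements.
  e.g. a=(a,0), b=(c,0), c=(b,0): lhs=(a,0) != rhs=(b,0)
  e.g. a=(a,0), b=(c,1), c=(b,0): lhs=(a,0) != rhs=(b,0)
Total violating triples: 75


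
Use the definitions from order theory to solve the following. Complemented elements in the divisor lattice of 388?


An element a is complemented if some b has a meet b = bottom, a join b = top.
a is complemented iff gcd(a, n/a)=1, i.e. a is a unitary divisor of 388.
Complemented elements: 1, 4, 97, 388
Count: 4


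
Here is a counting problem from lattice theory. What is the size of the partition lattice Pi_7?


B(n) = number of set partitions of an n-element set.
B(n) satisfies the recurrence: B(n+1) = sum_k C(n,k)*B(k).
B(7) = 877


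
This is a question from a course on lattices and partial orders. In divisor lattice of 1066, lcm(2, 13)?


Join=lcm.
gcd(2,13)=1
lcm=26


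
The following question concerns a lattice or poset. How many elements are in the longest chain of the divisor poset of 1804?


A chain is a totally ordered subset; we count the number of elements in a maximum chain.
Compute, for each element x, the size of the longest chain ending at x:
  1: 1
  2: 2
  11: 2
  41: 2
  4: 3
  22: 3
  ...
A maximum chain: 1 < 2 < 4 < 44 < 1804
Number of elements in the longest chain: 5


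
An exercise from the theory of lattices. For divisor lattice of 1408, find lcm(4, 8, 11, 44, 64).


In a divisor lattice, join = lcm (least common multiple).
Compute lcm iteratively: start with first element, then lcm(current, next).
Elements: [4, 8, 11, 44, 64]
lcm(4,8) = 8
lcm(8,11) = 88
lcm(88,44) = 88
lcm(88,64) = 704
Final lcm = 704


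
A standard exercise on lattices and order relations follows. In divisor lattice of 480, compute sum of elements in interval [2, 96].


Interval [2,96] in divisors of 480: [2, 4, 6, 8, 12, 16, 24, 32, 48, 96]
Sum = 248


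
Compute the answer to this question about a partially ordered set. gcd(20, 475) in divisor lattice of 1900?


Meet=gcd.
gcd(20,475)=5


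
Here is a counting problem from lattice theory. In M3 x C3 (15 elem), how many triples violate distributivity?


Distributive law: a ^ (b v c) = (a ^ b) v (a ^ c).
Check all 15^3 = 3375 ordered triples (a,b,c).
  e.g. a=(a1,0), b=(a2,0), c=(a3,0): lhs=(a1,0) != rhs=(0,0)
  e.g. a=(a1,0), b=(a2,0), c=(a3,1): lhs=(a1,0) != rhs=(0,0)
Total violating triples: 162


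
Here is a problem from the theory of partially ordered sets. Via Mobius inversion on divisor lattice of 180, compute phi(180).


phi(n) = n * prod_{p|n} (1 - 1/p).
Prime divisors of 180: [2, 3, 5]
phi(180) = 180 * (1 - 1/2) * (1 - 1/3) * (1 - 1/5)
phi(180) = 48


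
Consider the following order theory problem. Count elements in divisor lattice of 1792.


Divisors of 1792: [1, 2, 4, 7, 8, 14, 16, 28, 32, 56, 64, 112, 128, 224, 256, 448, 896, 1792]
Count: 18


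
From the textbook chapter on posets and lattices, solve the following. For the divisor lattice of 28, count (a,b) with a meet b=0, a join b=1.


Complement pair (a,b): a meet b = bottom, a join b = top.
Here: gcd(a,b)=1 and lcm(a,b)=28, i.e. a*b=28 with a,b coprime.
Pairs found: (1,28), (4,7), (7,4), (28,1)
Total ordered pairs: 4


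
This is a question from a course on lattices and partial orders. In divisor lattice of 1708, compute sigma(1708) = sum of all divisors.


sigma(n) = sum of divisors.
Divisors of 1708: [1, 2, 4, 7, 14, 28, 61, 122, 244, 427, 854, 1708]
Sum = 3472


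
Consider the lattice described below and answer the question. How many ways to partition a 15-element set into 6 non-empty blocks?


S(n,k) = k*S(n-1,k) + S(n-1,k-1).
S(14,6) = 63436373, S(14,5) = 40075035
S(15,6) = 6*63436373 + 40075035 = 380618238 + 40075035
S(15,6) = 420693273


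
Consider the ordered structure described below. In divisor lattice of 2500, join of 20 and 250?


In a divisor lattice, join = lcm (least common multiple).
gcd(20,250) = 10
lcm(20,250) = 20*250/gcd = 5000/10 = 500


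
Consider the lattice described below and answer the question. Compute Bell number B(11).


B(n) = number of set partitions of an n-element set.
B(n) satisfies the recurrence: B(n+1) = sum_k C(n,k)*B(k).
B(11) = 678570


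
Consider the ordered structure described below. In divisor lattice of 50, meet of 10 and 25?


In a divisor lattice, meet = gcd (greatest common divisor).
By Euclidean algorithm or factoring: gcd(10,25) = 5


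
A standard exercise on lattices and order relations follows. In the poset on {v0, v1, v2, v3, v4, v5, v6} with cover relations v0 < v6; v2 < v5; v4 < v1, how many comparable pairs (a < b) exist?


A comparable pair {a,b} has a < b or b < a in the order.
Count unordered pairs where one element is strictly below the other.
Examples: {v0,v6}, {v1,v4}, {v2,v5}
Total comparable pairs: 3


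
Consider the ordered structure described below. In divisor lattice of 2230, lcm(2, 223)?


Join=lcm.
gcd(2,223)=1
lcm=446


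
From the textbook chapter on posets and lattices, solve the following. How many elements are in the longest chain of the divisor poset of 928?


A chain is a totally ordered subset; we count the number of elements in a maximum chain.
Compute, for each element x, the size of the longest chain ending at x:
  1: 1
  2: 2
  29: 2
  4: 3
  8: 4
  58: 3
  ...
A maximum chain: 1 < 2 < 4 < 8 < 16 < 32 < 928
Number of elements in the longest chain: 7
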